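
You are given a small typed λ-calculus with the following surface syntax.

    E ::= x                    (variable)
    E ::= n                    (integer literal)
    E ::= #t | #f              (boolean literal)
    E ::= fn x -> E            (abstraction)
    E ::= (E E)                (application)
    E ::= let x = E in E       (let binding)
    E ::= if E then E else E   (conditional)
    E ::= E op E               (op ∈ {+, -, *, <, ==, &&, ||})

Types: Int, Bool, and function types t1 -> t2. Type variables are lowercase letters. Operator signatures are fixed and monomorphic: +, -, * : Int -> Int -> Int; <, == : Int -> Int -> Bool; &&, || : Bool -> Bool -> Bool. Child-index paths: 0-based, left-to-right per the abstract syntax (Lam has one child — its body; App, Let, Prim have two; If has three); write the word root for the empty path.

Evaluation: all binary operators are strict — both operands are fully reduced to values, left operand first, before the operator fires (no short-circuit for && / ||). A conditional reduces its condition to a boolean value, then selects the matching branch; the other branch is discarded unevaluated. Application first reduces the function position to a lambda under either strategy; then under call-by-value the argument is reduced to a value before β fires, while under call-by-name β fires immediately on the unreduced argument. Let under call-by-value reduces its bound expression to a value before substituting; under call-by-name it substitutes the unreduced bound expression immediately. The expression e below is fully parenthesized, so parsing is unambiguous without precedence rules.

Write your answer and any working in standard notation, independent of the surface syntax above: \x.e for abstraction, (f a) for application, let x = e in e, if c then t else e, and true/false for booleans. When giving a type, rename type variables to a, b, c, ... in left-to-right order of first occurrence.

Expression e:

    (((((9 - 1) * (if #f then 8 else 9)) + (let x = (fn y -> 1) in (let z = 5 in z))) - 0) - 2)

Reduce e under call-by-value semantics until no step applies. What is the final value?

Answer: 75

Trace:
step 0: (((((9 - 1) * (if false then 8 else 9)) + (let x = (\y.1) in (let z = 5 in z))) - 0) - 2)
step 1: [delta@0.0.0.0] ((((8 * (if false then 8 else 9)) + (let x = (\y.1) in (let z = 5 in z))) - 0) - 2)
step 2: [if@0.0.0.1] ((((8 * 9) + (let x = (\y.1) in (let z = 5 in z))) - 0) - 2)
step 3: [delta@0.0.0] (((72 + (let x = (\y.1) in (let z = 5 in z))) - 0) - 2)
step 4: [let@0.0.1] (((72 + (let z = 5 in z)) - 0) - 2)
step 5: [let@0.0.1] (((72 + 5) - 0) - 2)
step 6: [delta@0.0] ((77 - 0) - 2)
step 7: [delta@0] (77 - 2)
step 8: [delta@root] 75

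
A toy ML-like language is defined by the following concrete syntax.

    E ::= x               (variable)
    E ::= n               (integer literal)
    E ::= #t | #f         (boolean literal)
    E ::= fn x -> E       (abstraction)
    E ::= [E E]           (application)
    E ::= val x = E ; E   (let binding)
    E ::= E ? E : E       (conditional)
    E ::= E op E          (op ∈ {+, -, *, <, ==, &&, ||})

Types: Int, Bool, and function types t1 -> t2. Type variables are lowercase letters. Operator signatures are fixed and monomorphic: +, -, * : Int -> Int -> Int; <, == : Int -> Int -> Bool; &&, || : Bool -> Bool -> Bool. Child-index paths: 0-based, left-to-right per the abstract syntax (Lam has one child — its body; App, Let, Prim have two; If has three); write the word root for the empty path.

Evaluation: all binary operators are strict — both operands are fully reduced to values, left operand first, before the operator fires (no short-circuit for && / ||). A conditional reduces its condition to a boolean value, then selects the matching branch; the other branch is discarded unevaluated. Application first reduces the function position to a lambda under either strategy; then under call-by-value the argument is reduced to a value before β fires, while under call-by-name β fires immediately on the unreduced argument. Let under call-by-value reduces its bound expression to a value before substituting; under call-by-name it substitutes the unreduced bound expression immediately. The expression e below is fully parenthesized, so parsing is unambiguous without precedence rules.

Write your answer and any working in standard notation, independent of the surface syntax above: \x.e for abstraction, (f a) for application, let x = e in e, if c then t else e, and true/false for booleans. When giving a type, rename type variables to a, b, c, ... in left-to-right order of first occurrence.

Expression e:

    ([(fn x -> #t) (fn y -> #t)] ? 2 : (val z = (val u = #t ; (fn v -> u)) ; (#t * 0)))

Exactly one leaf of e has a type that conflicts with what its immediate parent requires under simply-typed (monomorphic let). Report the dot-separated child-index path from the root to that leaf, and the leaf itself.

Derivation:
\x._ : a -> Bool
\y._ : b -> Bool
  unify a -> Bool ~ (b -> Bool) -> c
  unify a ~ b -> Bool
  unify Bool ~ c
_ _ : Bool
  unify Bool ~ Bool
let u : Bool
u : Bool
\v._ : d -> Bool
let z : d -> Bool
  unify Bool ~ Int
  FAIL: mismatch Bool ~ Int

Answer: 2.1.0 : true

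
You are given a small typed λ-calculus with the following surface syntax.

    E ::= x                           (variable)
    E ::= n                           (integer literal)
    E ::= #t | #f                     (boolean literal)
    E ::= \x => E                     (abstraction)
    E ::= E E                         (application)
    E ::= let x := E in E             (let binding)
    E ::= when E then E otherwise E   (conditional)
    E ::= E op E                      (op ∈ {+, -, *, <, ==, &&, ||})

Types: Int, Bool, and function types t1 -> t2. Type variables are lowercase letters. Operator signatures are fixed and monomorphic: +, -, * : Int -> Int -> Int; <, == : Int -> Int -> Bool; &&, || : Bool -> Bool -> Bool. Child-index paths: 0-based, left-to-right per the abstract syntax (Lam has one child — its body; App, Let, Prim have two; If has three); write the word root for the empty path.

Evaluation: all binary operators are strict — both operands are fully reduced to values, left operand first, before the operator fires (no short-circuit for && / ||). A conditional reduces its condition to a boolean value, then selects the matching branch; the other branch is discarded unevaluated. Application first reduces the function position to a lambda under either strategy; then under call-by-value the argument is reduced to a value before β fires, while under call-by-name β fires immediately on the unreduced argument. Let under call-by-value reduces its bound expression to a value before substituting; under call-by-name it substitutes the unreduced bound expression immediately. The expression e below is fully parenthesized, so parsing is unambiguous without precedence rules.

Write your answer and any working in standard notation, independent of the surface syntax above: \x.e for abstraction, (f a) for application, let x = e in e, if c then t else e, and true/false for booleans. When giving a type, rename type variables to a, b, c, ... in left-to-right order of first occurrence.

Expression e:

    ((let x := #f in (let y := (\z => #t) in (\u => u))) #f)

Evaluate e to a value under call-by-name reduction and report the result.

Answer: false

Working:
step 0: ((let x = false in (let y = (\z.true) in (\u.u))) false)
step 1: [let@0] ((let y = (\z.true) in (\u.u)) false)
step 2: [let@0] ((\u.u) false)
step 3: [beta@root] false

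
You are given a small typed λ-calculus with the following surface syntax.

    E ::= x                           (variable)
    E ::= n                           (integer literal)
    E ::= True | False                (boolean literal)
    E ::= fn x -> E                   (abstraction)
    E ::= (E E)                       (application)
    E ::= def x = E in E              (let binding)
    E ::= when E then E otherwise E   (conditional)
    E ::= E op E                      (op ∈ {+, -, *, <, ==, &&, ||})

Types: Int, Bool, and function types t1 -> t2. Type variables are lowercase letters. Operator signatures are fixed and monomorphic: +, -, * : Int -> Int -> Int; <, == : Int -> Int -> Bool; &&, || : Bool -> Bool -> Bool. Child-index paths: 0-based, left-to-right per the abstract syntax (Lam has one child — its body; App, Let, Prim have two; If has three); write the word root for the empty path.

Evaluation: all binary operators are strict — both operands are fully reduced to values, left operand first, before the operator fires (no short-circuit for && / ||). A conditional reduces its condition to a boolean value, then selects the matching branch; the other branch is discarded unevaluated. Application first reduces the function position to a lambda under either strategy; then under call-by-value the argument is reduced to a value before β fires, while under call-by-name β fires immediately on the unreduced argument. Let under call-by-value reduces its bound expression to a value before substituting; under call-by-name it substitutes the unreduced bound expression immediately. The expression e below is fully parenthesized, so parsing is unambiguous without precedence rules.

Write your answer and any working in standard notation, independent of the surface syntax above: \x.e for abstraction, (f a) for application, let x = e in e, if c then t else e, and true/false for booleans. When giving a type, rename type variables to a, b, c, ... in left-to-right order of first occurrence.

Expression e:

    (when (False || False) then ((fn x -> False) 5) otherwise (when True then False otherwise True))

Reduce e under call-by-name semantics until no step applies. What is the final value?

Working:
step 0: (if (false || false) then ((\x.false) 5) else (if true then false else true))
step 1: [delta@0] (if false then ((\x.false) 5) else (if true then false else true))
step 2: [if@root] (if true then false else true)
step 3: [if@root] false

Answer: false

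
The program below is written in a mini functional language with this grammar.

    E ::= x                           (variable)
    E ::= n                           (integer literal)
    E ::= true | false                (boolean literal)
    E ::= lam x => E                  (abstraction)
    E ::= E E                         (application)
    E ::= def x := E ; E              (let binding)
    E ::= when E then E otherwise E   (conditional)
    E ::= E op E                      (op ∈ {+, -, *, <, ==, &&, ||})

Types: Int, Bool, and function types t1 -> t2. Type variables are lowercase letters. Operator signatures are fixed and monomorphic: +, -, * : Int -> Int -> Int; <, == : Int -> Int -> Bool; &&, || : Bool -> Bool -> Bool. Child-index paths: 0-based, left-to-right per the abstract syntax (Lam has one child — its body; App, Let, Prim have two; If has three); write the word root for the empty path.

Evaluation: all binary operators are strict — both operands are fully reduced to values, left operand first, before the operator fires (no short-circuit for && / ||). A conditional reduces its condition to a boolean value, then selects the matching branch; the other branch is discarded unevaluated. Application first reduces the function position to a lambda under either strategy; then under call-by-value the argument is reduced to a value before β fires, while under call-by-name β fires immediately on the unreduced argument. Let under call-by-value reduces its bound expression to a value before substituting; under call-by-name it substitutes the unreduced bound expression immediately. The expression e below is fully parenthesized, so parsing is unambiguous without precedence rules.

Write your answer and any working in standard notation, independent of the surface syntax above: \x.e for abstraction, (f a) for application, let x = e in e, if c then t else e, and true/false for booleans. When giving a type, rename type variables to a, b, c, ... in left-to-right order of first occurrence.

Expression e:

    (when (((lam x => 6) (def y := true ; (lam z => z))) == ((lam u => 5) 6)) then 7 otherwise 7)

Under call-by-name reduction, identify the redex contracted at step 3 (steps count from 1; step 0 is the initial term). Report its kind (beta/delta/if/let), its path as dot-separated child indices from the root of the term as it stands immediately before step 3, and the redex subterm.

Working:
step 0: (if (((\x.6) (let y = true in (\z.z))) == ((\u.5) 6)) then 7 else 7)
step 1: [beta@0.0] (if (6 == ((\u.5) 6)) then 7 else 7)
step 2: [beta@0.1] (if (6 == 5) then 7 else 7)
step 3: [delta@0] (if false then 7 else 7)

Answer: delta at 0 : (6 == 5)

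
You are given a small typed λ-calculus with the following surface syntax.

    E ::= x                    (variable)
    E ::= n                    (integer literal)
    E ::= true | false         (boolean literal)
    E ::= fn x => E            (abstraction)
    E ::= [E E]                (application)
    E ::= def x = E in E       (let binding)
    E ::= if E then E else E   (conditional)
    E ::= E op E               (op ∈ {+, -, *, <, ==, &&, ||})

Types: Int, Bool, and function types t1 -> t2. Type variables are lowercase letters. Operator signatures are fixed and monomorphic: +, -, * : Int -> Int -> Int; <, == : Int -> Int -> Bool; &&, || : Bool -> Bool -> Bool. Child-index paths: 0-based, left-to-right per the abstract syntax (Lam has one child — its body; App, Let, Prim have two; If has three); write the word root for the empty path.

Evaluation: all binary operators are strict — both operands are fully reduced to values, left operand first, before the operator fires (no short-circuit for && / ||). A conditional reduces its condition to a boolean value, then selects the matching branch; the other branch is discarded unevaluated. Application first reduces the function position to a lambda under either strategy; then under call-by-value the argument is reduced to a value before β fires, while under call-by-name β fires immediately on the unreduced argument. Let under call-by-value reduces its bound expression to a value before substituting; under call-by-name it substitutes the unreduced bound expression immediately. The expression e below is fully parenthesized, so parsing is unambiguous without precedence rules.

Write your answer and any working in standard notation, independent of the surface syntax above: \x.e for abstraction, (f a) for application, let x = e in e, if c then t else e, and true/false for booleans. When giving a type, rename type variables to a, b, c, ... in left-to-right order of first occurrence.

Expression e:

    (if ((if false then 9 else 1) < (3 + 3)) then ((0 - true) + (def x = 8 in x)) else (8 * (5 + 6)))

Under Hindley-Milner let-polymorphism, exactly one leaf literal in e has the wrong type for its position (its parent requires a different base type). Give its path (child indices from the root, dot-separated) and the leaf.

Derivation:
  unify Bool ~ Bool
  unify Int ~ Int
  unify Int ~ Int
  unify Int ~ Int
  unify Int ~ Int
  unify Int ~ Int
  unify Bool ~ Bool
  unify Int ~ Int
  unify Bool ~ Int
  FAIL: mismatch Bool ~ Int

Answer: 1.0.1 : true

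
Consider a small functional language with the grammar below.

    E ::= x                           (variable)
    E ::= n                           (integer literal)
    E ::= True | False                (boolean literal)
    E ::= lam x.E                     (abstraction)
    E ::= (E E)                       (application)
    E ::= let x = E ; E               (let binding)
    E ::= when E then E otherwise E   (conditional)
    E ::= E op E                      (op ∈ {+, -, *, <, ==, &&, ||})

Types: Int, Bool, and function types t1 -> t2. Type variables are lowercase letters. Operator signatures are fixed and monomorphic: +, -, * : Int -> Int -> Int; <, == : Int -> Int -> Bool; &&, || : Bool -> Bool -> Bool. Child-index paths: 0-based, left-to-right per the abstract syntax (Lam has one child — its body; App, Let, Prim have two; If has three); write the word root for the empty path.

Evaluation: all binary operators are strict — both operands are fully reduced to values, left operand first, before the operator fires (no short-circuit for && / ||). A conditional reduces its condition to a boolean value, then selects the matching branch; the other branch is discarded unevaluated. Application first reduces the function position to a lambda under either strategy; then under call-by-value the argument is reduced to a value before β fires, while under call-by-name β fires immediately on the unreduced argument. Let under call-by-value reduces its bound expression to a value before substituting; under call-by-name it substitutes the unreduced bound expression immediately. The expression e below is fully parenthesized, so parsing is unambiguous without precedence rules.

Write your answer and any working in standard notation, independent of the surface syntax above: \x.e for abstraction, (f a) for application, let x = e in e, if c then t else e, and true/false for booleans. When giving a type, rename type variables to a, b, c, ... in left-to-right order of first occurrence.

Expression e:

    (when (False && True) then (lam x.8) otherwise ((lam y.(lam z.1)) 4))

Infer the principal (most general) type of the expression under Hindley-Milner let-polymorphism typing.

Answer: a -> Int

Trace:
  unify Bool ~ Bool
  unify Bool ~ Bool
  unify Bool ~ Bool
\x._ : a -> Int
\z._ : c -> Int
\y._ : b -> c -> Int
  unify b -> c -> Int ~ Int -> d
  unify b ~ Int
  unify c -> Int ~ d
_ _ : c -> Int
  unify a -> Int ~ c -> Int
  unify a ~ c
  unify Int ~ Int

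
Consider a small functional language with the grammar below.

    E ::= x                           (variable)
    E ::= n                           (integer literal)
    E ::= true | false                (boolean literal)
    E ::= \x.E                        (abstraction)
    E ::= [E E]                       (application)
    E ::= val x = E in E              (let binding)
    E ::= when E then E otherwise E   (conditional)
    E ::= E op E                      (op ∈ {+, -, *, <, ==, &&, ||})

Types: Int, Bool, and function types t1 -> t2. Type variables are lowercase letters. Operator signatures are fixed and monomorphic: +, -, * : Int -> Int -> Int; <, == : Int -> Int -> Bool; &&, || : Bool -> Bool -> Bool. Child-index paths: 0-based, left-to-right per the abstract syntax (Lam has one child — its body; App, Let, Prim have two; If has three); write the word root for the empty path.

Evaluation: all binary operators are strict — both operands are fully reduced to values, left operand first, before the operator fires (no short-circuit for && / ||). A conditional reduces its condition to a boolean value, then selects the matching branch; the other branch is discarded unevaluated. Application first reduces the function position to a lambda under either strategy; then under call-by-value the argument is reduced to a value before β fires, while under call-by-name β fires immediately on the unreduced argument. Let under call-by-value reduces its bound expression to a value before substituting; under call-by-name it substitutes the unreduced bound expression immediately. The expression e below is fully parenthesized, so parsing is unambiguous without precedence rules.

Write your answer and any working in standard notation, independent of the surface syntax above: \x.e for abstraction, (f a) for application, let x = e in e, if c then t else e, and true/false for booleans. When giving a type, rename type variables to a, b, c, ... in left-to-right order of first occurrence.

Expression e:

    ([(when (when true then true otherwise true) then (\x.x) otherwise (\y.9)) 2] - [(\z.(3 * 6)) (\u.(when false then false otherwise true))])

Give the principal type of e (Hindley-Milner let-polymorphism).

Answer: Int

Working:
  unify Bool ~ Bool
  unify Bool ~ Bool
  unify Bool ~ Bool
x : a
\x._ : a -> a
\y._ : b -> Int
  unify a -> a ~ b -> Int
  unify a ~ b
  unify b ~ Int
  unify Int -> Int ~ Int -> c
  unify Int ~ Int
  unify Int ~ c
_ _ : Int
  unify Int ~ Int
  unify Int ~ Int
  unify Int ~ Int
\z._ : d -> Int
  unify Bool ~ Bool
  unify Bool ~ Bool
\u._ : e -> Bool
  unify d -> Int ~ (e -> Bool) -> f
  unify d ~ e -> Bool
  unify Int ~ f
_ _ : Int
  unify Int ~ Int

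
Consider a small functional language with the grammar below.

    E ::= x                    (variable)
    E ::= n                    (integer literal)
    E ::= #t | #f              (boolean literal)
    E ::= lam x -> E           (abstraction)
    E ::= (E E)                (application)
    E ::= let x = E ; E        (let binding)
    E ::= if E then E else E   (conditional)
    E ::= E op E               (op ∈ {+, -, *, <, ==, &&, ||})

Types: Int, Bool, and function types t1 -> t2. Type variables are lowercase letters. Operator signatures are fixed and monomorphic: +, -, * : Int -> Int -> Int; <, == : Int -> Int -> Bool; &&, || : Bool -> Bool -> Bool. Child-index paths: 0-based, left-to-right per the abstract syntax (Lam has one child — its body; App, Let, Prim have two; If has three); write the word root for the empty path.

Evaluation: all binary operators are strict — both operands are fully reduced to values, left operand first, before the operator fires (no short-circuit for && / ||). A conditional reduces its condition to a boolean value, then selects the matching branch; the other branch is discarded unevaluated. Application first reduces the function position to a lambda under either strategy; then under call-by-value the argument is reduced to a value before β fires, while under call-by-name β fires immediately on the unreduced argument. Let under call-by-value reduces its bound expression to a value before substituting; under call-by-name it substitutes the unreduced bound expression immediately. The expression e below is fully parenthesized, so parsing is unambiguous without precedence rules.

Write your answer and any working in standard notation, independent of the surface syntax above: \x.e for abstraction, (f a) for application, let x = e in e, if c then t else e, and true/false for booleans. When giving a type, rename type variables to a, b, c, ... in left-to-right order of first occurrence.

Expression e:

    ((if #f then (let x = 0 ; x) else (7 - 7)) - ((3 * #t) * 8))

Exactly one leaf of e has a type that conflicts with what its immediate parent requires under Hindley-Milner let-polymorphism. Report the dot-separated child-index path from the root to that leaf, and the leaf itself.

Derivation:
  unify Bool ~ Bool
let x : Int
x : Int
  unify Int ~ Int
  unify Int ~ Int
  unify Int ~ Int
  unify Int ~ Int
  unify Int ~ Int
  unify Bool ~ Int
  FAIL: mismatch Bool ~ Int

Answer: 1.0.1 : true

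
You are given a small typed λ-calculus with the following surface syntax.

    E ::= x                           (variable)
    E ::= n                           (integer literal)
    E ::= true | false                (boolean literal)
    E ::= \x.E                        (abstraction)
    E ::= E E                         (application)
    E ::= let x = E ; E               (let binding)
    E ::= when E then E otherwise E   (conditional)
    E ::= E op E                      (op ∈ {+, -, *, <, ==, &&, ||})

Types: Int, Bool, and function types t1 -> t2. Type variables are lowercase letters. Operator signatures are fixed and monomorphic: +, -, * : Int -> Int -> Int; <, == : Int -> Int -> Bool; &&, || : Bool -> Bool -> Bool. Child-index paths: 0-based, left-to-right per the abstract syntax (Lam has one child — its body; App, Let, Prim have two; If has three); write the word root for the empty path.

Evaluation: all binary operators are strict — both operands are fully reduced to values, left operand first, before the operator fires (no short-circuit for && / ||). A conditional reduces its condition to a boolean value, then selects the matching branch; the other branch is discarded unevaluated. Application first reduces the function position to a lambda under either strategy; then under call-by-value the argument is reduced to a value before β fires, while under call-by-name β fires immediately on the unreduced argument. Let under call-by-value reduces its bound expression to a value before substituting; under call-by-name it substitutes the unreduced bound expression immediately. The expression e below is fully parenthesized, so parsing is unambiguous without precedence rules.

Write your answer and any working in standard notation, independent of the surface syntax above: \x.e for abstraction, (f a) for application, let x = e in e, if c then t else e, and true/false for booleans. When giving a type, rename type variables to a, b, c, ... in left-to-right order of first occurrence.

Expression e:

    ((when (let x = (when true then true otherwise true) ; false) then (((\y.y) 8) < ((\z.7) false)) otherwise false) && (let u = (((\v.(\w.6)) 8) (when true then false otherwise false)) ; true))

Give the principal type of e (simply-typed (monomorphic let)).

Derivation:
  unify Bool ~ Bool
  unify Bool ~ Bool
let x : Bool
  unify Bool ~ Bool
y : a
\y._ : a -> a
  unify a -> a ~ Int -> b
  unify a ~ Int
  unify Int ~ b
_ _ : Int
  unify Int ~ Int
\z._ : c -> Int
  unify c -> Int ~ Bool -> d
  unify c ~ Bool
  unify Int ~ d
_ _ : Int
  unify Int ~ Int
  unify Bool ~ Bool
  unify Bool ~ Bool
\w._ : f -> Int
\v._ : e -> f -> Int
  unify e -> f -> Int ~ Int -> g
  unify e ~ Int
  unify f -> Int ~ g
_ _ : f -> Int
  unify Bool ~ Bool
  unify Bool ~ Bool
  unify f -> Int ~ Bool -> h
  unify f ~ Bool
  unify Int ~ h
_ _ : Int
let u : Int
  unify Bool ~ Bool

Answer: Bool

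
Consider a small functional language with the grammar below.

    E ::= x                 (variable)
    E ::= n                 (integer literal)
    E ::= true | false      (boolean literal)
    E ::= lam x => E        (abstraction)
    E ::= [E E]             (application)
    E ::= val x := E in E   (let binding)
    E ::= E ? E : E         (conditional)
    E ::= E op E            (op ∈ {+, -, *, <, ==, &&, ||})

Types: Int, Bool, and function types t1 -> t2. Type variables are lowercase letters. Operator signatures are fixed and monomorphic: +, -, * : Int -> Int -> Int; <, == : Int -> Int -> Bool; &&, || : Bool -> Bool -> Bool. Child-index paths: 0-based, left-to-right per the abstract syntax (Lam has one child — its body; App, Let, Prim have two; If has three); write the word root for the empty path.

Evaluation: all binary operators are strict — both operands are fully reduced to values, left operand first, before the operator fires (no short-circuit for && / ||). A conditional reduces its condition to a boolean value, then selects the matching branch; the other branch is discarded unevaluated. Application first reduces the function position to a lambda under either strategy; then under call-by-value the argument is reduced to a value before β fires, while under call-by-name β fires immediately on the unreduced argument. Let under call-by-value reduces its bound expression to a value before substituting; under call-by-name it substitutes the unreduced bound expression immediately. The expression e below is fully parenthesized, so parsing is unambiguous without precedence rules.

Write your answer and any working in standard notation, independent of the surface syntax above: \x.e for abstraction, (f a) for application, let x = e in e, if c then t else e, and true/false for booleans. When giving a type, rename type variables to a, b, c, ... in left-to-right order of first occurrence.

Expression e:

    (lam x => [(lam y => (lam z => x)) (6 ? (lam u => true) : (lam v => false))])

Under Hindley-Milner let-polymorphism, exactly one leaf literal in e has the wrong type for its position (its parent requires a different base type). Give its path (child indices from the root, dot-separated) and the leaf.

Derivation:
x : a
\z._ : c -> a
\y._ : b -> c -> a
  unify Int ~ Bool
  FAIL: mismatch Int ~ Bool

Answer: 0.1.0 : 6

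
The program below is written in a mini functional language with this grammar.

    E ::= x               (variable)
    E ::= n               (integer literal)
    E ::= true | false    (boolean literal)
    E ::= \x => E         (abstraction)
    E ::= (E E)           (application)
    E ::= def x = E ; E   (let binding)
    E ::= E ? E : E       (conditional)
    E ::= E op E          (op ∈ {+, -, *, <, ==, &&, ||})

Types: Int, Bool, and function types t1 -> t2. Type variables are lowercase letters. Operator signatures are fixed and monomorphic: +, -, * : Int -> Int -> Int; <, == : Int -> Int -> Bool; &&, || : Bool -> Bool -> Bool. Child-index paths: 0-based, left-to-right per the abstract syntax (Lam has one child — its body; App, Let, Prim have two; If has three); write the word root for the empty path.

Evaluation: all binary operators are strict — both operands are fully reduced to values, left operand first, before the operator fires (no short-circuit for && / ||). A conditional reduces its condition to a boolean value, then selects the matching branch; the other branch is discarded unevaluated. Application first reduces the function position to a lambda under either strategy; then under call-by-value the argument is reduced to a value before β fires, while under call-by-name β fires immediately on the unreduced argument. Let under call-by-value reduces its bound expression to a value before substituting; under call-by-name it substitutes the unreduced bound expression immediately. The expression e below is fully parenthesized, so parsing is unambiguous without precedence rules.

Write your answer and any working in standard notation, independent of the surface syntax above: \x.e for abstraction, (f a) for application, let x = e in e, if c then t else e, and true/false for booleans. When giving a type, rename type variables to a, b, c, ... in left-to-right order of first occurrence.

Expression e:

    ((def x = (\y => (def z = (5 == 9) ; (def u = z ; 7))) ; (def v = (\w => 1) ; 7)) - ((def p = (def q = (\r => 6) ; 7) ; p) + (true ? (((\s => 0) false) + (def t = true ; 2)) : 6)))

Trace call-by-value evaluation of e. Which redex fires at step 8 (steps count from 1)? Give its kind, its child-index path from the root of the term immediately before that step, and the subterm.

Derivation:
step 0: ((let x = (\y.(let z = (5 == 9) in (let u = z in 7))) in (let v = (\w.1) in 7)) - ((let p = (let q = (\r.6) in 7) in p) + (if true then (((\s.0) false) + (let t = true in 2)) else 6)))
step 1: [let@0] ((let v = (\w.1) in 7) - ((let p = (let q = (\r.6) in 7) in p) + (if true then (((\s.0) false) + (let t = true in 2)) else 6)))
step 2: [let@0] (7 - ((let p = (let q = (\r.6) in 7) in p) + (if true then (((\s.0) false) + (let t = true in 2)) else 6)))
step 3: [let@1.0.0] (7 - ((let p = 7 in p) + (if true then (((\s.0) false) + (let t = true in 2)) else 6)))
step 4: [let@1.0] (7 - (7 + (if true then (((\s.0) false) + (let t = true in 2)) else 6)))
step 5: [if@1.1] (7 - (7 + (((\s.0) false) + (let t = true in 2))))
step 6: [beta@1.1.0] (7 - (7 + (0 + (let t = true in 2))))
step 7: [let@1.1.1] (7 - (7 + (0 + 2)))
step 8: [delta@1.1] (7 - (7 + 2))

Answer: delta at 1.1 : (0 + 2)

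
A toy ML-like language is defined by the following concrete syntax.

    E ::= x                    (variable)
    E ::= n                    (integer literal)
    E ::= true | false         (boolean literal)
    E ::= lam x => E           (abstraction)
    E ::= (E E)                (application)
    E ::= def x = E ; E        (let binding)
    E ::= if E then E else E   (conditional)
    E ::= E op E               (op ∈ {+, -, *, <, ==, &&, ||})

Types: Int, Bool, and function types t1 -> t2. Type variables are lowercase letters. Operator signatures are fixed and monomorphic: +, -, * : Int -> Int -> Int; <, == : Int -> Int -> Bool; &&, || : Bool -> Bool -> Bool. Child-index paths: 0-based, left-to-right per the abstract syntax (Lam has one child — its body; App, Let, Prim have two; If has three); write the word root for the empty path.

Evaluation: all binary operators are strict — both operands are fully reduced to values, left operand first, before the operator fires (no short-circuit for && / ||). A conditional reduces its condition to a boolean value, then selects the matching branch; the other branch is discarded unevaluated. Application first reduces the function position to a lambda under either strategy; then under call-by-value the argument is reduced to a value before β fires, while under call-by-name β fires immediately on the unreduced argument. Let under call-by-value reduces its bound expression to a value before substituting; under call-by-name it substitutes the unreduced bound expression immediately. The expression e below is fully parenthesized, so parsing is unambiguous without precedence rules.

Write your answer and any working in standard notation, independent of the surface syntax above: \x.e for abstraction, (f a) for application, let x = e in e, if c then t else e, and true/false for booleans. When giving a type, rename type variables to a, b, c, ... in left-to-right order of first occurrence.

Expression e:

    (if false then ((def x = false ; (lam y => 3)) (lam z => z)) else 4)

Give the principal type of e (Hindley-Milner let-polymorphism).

Derivation:
  unify Bool ~ Bool
let x : Bool
\y._ : a -> Int
z : b
\z._ : b -> b
  unify a -> Int ~ (b -> b) -> c
  unify a ~ b -> b
  unify Int ~ c
_ _ : Int
  unify Int ~ Int

Answer: Int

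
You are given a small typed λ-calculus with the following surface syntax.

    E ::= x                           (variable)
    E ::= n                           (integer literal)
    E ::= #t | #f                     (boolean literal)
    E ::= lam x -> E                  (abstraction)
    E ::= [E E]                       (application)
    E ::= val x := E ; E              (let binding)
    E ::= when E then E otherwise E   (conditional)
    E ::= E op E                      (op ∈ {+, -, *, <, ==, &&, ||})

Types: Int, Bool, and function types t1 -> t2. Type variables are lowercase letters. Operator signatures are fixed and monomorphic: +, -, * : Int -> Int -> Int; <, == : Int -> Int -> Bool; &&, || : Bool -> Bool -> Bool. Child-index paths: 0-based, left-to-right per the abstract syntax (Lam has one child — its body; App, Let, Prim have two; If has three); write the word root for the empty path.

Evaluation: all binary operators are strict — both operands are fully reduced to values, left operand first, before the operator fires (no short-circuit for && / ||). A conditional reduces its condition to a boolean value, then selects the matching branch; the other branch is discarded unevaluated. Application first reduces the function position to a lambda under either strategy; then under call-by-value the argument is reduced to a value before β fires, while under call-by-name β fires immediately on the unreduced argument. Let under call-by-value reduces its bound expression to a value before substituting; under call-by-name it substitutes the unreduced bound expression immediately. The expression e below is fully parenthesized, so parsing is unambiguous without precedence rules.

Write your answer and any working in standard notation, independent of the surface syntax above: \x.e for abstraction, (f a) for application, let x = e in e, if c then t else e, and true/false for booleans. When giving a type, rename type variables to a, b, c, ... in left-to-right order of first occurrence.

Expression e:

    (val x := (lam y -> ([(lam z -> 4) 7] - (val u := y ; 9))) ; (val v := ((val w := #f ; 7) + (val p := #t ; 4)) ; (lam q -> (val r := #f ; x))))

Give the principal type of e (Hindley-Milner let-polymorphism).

Working:
\z._ : b -> Int
  unify b -> Int ~ Int -> c
  unify b ~ Int
  unify Int ~ c
_ _ : Int
  unify Int ~ Int
y : a
let u : a
  unify Int ~ Int
\y._ : a -> Int
let x : forall. a -> Int
let w : Bool
  unify Int ~ Int
let p : Bool
  unify Int ~ Int
let v : Int
let r : Bool
x : e -> Int
\q._ : d -> e -> Int

Answer: a -> b -> Int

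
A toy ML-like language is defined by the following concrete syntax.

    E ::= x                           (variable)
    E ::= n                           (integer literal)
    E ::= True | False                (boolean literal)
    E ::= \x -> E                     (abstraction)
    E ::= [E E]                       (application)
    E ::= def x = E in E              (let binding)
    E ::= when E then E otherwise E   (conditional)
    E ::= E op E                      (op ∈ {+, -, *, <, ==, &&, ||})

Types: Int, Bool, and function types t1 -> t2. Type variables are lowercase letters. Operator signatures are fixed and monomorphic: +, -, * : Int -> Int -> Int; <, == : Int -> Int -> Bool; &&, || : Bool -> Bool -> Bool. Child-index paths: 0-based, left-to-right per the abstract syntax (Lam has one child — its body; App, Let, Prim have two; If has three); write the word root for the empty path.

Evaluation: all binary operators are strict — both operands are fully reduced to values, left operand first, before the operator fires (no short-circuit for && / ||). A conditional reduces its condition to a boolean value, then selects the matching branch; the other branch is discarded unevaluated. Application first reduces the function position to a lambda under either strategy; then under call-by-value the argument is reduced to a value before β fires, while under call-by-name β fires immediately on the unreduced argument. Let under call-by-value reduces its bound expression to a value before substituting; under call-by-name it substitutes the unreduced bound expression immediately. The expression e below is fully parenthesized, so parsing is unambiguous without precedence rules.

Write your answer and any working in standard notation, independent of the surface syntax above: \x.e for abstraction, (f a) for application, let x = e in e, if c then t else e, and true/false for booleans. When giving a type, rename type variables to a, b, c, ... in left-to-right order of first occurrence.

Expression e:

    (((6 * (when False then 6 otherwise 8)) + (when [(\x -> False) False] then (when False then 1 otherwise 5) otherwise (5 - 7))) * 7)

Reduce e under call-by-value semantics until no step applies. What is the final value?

Answer: 322

Working:
step 0: (((6 * (if false then 6 else 8)) + (if ((\x.false) false) then (if false then 1 else 5) else (5 - 7))) * 7)
step 1: [if@0.0.1] (((6 * 8) + (if ((\x.false) false) then (if false then 1 else 5) else (5 - 7))) * 7)
step 2: [delta@0.0] ((48 + (if ((\x.false) false) then (if false then 1 else 5) else (5 - 7))) * 7)
step 3: [beta@0.1.0] ((48 + (if false then (if false then 1 else 5) else (5 - 7))) * 7)
step 4: [if@0.1] ((48 + (5 - 7)) * 7)
step 5: [delta@0.1] ((48 + -2) * 7)
step 6: [delta@0] (46 * 7)
step 7: [delta@root] 322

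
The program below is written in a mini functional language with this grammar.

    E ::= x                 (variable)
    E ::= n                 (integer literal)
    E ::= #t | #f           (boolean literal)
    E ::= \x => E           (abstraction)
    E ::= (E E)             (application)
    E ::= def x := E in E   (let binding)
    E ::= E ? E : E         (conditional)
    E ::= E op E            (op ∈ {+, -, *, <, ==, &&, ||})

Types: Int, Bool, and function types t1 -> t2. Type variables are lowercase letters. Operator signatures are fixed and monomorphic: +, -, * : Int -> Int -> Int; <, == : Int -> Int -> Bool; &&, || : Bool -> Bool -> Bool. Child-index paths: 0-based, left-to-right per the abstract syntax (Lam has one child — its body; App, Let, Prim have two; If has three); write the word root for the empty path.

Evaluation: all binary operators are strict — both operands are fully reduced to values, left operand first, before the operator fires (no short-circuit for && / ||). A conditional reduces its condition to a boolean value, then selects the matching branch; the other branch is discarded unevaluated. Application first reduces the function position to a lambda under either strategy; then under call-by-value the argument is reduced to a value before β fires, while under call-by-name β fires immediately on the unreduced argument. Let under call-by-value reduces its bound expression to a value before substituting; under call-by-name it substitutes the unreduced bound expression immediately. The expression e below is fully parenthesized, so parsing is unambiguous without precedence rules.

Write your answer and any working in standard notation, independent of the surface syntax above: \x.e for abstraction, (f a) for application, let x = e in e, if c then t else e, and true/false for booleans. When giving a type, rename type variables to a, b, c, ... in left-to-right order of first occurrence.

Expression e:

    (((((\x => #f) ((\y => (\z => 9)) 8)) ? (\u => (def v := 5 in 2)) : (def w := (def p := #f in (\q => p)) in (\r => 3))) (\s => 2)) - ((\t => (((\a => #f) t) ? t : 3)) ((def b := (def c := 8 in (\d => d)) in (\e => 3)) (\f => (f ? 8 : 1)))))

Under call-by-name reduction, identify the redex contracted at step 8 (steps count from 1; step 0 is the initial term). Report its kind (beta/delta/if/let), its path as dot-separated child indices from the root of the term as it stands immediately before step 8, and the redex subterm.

Answer: delta at root : (3 - 3)

Working:
step 0: (((if ((\x.false) ((\y.(\z.9)) 8)) then (\u.(let v = 5 in 2)) else (let w = (let p = false in (\q.p)) in (\r.3))) (\s.2)) - ((\t.(if ((\a.false) t) then t else 3)) ((let b = (let c = 8 in (\d.d)) in (\e.3)) (\f.(if f then 8 else 1)))))
step 1: [beta@0.0.0] (((if false then (\u.(let v = 5 in 2)) else (let w = (let p = false in (\q.p)) in (\r.3))) (\s.2)) - ((\t.(if ((\a.false) t) then t else 3)) ((let b = (let c = 8 in (\d.d)) in (\e.3)) (\f.(if f then 8 else 1)))))
step 2: [if@0.0] (((let w = (let p = false in (\q.p)) in (\r.3)) (\s.2)) - ((\t.(if ((\a.false) t) then t else 3)) ((let b = (let c = 8 in (\d.d)) in (\e.3)) (\f.(if f then 8 else 1)))))
step 3: [let@0.0] (((\r.3) (\s.2)) - ((\t.(if ((\a.false) t) then t else 3)) ((let b = (let c = 8 in (\d.d)) in (\e.3)) (\f.(if f then 8 else 1)))))
step 4: [beta@0] (3 - ((\t.(if ((\a.false) t) then t else 3)) ((let b = (let c = 8 in (\d.d)) in (\e.3)) (\f.(if f then 8 else 1)))))
step 5: [beta@1] (3 - (if ((\a.false) ((let b = (let c = 8 in (\d.d)) in (\e.3)) (\f.(if f then 8 else 1)))) then ((let b = (let c = 8 in (\d.d)) in (\e.3)) (\f.(if f then 8 else 1))) else 3))
step 6: [beta@1.0] (3 - (if false then ((let b = (let c = 8 in (\d.d)) in (\e.3)) (\f.(if f then 8 else 1))) else 3))
step 7: [if@1] (3 - 3)
step 8: [delta@root] 0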